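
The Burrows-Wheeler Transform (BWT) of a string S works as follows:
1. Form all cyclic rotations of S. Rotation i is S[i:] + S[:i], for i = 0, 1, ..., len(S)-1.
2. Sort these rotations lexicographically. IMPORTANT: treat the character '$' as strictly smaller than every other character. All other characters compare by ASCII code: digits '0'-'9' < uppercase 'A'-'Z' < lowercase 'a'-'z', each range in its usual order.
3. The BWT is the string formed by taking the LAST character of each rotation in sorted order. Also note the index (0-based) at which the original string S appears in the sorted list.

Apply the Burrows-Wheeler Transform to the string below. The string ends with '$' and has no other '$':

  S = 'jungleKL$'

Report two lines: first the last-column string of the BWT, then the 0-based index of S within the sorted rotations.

All 9 rotations (rotation i = S[i:]+S[:i]):
  rot[0] = jungleKL$
  rot[1] = ungleKL$j
  rot[2] = ngleKL$ju
  rot[3] = gleKL$jun
  rot[4] = leKL$jung
  rot[5] = eKL$jungl
  rot[6] = KL$jungle
  rot[7] = L$jungleK
  rot[8] = $jungleKL
Sorted (with $ < everything):
  sorted[0] = $jungleKL  (last char: 'L')
  sorted[1] = KL$jungle  (last char: 'e')
  sorted[2] = L$jungleK  (last char: 'K')
  sorted[3] = eKL$jungl  (last char: 'l')
  sorted[4] = gleKL$jun  (last char: 'n')
  sorted[5] = jungleKL$  (last char: '$')
  sorted[6] = leKL$jung  (last char: 'g')
  sorted[7] = ngleKL$ju  (last char: 'u')
  sorted[8] = ungleKL$j  (last char: 'j')
Last column: LeKln$guj
Original string S is at sorted index 5

Answer: LeKln$guj
5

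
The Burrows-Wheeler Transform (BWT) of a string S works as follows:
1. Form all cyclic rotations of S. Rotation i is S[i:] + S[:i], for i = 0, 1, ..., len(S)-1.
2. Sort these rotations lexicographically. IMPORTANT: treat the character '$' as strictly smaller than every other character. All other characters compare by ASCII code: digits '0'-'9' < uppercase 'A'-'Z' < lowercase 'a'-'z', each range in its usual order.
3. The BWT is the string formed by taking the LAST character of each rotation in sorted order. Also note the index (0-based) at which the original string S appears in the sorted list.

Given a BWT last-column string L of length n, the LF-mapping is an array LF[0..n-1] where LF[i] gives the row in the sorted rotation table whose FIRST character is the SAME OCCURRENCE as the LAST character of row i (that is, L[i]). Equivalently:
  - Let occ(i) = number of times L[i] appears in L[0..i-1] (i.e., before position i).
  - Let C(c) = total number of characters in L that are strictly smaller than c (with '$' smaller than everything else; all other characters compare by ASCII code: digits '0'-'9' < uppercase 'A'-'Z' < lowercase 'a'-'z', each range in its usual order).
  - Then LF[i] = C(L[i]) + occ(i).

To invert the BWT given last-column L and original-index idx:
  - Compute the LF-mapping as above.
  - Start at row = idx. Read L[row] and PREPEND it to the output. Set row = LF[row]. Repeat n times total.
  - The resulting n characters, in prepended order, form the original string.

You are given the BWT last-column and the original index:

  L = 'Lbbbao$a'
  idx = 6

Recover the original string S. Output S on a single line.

LF mapping: 1 4 5 6 2 7 0 3
Walk LF starting at row 6, prepending L[row]:
  step 1: row=6, L[6]='$', prepend. Next row=LF[6]=0
  step 2: row=0, L[0]='L', prepend. Next row=LF[0]=1
  step 3: row=1, L[1]='b', prepend. Next row=LF[1]=4
  step 4: row=4, L[4]='a', prepend. Next row=LF[4]=2
  step 5: row=2, L[2]='b', prepend. Next row=LF[2]=5
  step 6: row=5, L[5]='o', prepend. Next row=LF[5]=7
  step 7: row=7, L[7]='a', prepend. Next row=LF[7]=3
  step 8: row=3, L[3]='b', prepend. Next row=LF[3]=6
Reversed output: baobabL$

Answer: baobabL$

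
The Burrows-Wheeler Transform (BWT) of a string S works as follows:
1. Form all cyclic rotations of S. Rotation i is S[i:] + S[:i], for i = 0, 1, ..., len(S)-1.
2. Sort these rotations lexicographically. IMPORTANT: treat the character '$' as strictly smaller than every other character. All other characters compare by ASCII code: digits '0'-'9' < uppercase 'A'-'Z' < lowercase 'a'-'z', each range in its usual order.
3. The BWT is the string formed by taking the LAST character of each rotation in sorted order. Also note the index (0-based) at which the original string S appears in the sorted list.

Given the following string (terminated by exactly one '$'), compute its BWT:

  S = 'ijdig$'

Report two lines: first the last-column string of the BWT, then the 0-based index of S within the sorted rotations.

All 6 rotations (rotation i = S[i:]+S[:i]):
  rot[0] = ijdig$
  rot[1] = jdig$i
  rot[2] = dig$ij
  rot[3] = ig$ijd
  rot[4] = g$ijdi
  rot[5] = $ijdig
Sorted (with $ < everything):
  sorted[0] = $ijdig  (last char: 'g')
  sorted[1] = dig$ij  (last char: 'j')
  sorted[2] = g$ijdi  (last char: 'i')
  sorted[3] = ig$ijd  (last char: 'd')
  sorted[4] = ijdig$  (last char: '$')
  sorted[5] = jdig$i  (last char: 'i')
Last column: gjid$i
Original string S is at sorted index 4

Answer: gjid$i
4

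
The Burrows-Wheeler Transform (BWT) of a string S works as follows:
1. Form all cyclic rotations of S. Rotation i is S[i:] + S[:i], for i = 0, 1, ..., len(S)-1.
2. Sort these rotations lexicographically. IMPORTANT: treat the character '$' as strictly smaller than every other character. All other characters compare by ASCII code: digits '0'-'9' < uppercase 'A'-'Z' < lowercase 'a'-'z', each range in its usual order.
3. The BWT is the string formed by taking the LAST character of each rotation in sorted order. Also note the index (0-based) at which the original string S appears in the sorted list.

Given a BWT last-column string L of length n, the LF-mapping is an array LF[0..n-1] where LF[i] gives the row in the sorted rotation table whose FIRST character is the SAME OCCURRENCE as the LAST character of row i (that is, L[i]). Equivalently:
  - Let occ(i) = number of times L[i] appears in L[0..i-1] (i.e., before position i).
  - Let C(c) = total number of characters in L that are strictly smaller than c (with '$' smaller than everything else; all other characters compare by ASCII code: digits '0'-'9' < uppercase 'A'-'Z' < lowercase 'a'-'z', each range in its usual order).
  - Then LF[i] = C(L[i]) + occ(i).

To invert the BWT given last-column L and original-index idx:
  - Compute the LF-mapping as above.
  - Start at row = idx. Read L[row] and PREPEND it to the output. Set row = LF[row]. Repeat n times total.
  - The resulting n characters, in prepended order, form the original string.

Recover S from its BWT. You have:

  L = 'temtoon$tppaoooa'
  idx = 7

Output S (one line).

Answer: onomatopoteapot$

Derivation:
LF mapping: 13 3 4 14 6 7 5 0 15 11 12 1 8 9 10 2
Walk LF starting at row 7, prepending L[row]:
  step 1: row=7, L[7]='$', prepend. Next row=LF[7]=0
  step 2: row=0, L[0]='t', prepend. Next row=LF[0]=13
  step 3: row=13, L[13]='o', prepend. Next row=LF[13]=9
  step 4: row=9, L[9]='p', prepend. Next row=LF[9]=11
  step 5: row=11, L[11]='a', prepend. Next row=LF[11]=1
  step 6: row=1, L[1]='e', prepend. Next row=LF[1]=3
  step 7: row=3, L[3]='t', prepend. Next row=LF[3]=14
  step 8: row=14, L[14]='o', prepend. Next row=LF[14]=10
  step 9: row=10, L[10]='p', prepend. Next row=LF[10]=12
  step 10: row=12, L[12]='o', prepend. Next row=LF[12]=8
  step 11: row=8, L[8]='t', prepend. Next row=LF[8]=15
  step 12: row=15, L[15]='a', prepend. Next row=LF[15]=2
  step 13: row=2, L[2]='m', prepend. Next row=LF[2]=4
  step 14: row=4, L[4]='o', prepend. Next row=LF[4]=6
  step 15: row=6, L[6]='n', prepend. Next row=LF[6]=5
  step 16: row=5, L[5]='o', prepend. Next row=LF[5]=7
Reversed output: onomatopoteapot$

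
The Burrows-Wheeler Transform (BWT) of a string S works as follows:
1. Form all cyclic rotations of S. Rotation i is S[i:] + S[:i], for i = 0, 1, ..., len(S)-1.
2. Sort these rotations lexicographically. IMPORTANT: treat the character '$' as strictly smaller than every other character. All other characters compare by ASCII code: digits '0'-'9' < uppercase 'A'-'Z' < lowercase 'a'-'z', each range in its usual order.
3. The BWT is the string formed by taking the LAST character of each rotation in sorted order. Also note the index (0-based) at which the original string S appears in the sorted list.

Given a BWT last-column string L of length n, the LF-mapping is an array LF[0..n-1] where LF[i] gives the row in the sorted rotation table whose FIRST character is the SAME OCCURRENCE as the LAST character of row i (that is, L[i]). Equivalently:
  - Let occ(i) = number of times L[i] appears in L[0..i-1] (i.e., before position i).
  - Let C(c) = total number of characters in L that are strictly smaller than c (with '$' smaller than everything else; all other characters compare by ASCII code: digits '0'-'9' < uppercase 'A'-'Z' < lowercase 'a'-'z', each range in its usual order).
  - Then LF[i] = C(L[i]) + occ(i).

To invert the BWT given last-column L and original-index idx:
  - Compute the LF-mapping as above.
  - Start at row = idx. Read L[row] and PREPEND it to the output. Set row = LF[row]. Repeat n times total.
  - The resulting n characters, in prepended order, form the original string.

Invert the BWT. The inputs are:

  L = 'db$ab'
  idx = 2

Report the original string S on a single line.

Answer: babd$

Derivation:
LF mapping: 4 2 0 1 3
Walk LF starting at row 2, prepending L[row]:
  step 1: row=2, L[2]='$', prepend. Next row=LF[2]=0
  step 2: row=0, L[0]='d', prepend. Next row=LF[0]=4
  step 3: row=4, L[4]='b', prepend. Next row=LF[4]=3
  step 4: row=3, L[3]='a', prepend. Next row=LF[3]=1
  step 5: row=1, L[1]='b', prepend. Next row=LF[1]=2
Reversed output: babd$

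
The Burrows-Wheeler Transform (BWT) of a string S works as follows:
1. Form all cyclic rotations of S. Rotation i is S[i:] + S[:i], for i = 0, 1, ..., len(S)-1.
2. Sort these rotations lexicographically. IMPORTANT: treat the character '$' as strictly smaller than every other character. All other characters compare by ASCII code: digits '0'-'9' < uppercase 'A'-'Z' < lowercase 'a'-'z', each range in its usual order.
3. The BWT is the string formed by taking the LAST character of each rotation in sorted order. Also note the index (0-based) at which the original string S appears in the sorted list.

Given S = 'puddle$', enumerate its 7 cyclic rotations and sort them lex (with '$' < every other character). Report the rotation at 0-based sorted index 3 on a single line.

Answer: e$puddl

Derivation:
All 7 rotations (rotation i = S[i:]+S[:i]):
  rot[0] = puddle$
  rot[1] = uddle$p
  rot[2] = ddle$pu
  rot[3] = dle$pud
  rot[4] = le$pudd
  rot[5] = e$puddl
  rot[6] = $puddle
Sorted (with $ < everything):
  sorted[0] = $puddle
  sorted[1] = ddle$pu
  sorted[2] = dle$pud
  sorted[3] = e$puddl
  sorted[4] = le$pudd
  sorted[5] = puddle$
  sorted[6] = uddle$p
sorted[3] = e$puddl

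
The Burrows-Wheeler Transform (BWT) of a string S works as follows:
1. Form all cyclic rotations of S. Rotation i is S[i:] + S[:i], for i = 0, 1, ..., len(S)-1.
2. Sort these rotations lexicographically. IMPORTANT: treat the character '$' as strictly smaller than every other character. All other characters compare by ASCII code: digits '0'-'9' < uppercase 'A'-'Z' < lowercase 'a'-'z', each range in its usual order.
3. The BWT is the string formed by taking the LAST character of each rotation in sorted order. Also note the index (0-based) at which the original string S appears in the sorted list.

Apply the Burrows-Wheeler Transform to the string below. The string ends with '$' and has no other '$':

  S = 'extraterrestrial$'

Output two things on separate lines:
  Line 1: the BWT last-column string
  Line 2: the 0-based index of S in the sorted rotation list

Answer: lirtr$ratrteeaxse
5

Derivation:
All 17 rotations (rotation i = S[i:]+S[:i]):
  rot[0] = extraterrestrial$
  rot[1] = xtraterrestrial$e
  rot[2] = traterrestrial$ex
  rot[3] = raterrestrial$ext
  rot[4] = aterrestrial$extr
  rot[5] = terrestrial$extra
  rot[6] = errestrial$extrat
  rot[7] = rrestrial$extrate
  rot[8] = restrial$extrater
  rot[9] = estrial$extraterr
  rot[10] = strial$extraterre
  rot[11] = trial$extraterres
  rot[12] = rial$extraterrest
  rot[13] = ial$extraterrestr
  rot[14] = al$extraterrestri
  rot[15] = l$extraterrestria
  rot[16] = $extraterrestrial
Sorted (with $ < everything):
  sorted[0] = $extraterrestrial  (last char: 'l')
  sorted[1] = al$extraterrestri  (last char: 'i')
  sorted[2] = aterrestrial$extr  (last char: 'r')
  sorted[3] = errestrial$extrat  (last char: 't')
  sorted[4] = estrial$extraterr  (last char: 'r')
  sorted[5] = extraterrestrial$  (last char: '$')
  sorted[6] = ial$extraterrestr  (last char: 'r')
  sorted[7] = l$extraterrestria  (last char: 'a')
  sorted[8] = raterrestrial$ext  (last char: 't')
  sorted[9] = restrial$extrater  (last char: 'r')
  sorted[10] = rial$extraterrest  (last char: 't')
  sorted[11] = rrestrial$extrate  (last char: 'e')
  sorted[12] = strial$extraterre  (last char: 'e')
  sorted[13] = terrestrial$extra  (last char: 'a')
  sorted[14] = traterrestrial$ex  (last char: 'x')
  sorted[15] = trial$extraterres  (last char: 's')
  sorted[16] = xtraterrestrial$e  (last char: 'e')
Last column: lirtr$ratrteeaxse
Original string S is at sorted index 5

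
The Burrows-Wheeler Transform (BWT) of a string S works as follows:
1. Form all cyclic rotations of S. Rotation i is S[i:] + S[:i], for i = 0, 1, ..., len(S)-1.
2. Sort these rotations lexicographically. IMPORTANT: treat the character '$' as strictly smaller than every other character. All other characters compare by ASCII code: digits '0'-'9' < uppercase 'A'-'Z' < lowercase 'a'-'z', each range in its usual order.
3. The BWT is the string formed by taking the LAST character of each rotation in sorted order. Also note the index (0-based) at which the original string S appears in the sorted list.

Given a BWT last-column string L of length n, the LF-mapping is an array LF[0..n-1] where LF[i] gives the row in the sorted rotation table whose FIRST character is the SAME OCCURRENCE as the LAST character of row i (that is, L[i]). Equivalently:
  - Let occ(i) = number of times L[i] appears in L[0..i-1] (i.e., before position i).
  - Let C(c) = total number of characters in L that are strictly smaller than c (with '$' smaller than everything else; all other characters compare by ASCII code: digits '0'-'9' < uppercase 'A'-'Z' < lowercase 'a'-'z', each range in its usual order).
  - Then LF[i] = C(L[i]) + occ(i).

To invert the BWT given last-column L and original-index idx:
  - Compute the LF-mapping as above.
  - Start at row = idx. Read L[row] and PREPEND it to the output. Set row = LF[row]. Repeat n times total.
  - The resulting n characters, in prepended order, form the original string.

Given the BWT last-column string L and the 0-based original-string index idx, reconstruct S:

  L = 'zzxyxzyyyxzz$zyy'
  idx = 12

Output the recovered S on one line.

Answer: zyyyyzzxxyxyzzz$

Derivation:
LF mapping: 10 11 1 4 2 12 5 6 7 3 13 14 0 15 8 9
Walk LF starting at row 12, prepending L[row]:
  step 1: row=12, L[12]='$', prepend. Next row=LF[12]=0
  step 2: row=0, L[0]='z', prepend. Next row=LF[0]=10
  step 3: row=10, L[10]='z', prepend. Next row=LF[10]=13
  step 4: row=13, L[13]='z', prepend. Next row=LF[13]=15
  step 5: row=15, L[15]='y', prepend. Next row=LF[15]=9
  step 6: row=9, L[9]='x', prepend. Next row=LF[9]=3
  step 7: row=3, L[3]='y', prepend. Next row=LF[3]=4
  step 8: row=4, L[4]='x', prepend. Next row=LF[4]=2
  step 9: row=2, L[2]='x', prepend. Next row=LF[2]=1
  step 10: row=1, L[1]='z', prepend. Next row=LF[1]=11
  step 11: row=11, L[11]='z', prepend. Next row=LF[11]=14
  step 12: row=14, L[14]='y', prepend. Next row=LF[14]=8
  step 13: row=8, L[8]='y', prepend. Next row=LF[8]=7
  step 14: row=7, L[7]='y', prepend. Next row=LF[7]=6
  step 15: row=6, L[6]='y', prepend. Next row=LF[6]=5
  step 16: row=5, L[5]='z', prepend. Next row=LF[5]=12
Reversed output: zyyyyzzxxyxyzzz$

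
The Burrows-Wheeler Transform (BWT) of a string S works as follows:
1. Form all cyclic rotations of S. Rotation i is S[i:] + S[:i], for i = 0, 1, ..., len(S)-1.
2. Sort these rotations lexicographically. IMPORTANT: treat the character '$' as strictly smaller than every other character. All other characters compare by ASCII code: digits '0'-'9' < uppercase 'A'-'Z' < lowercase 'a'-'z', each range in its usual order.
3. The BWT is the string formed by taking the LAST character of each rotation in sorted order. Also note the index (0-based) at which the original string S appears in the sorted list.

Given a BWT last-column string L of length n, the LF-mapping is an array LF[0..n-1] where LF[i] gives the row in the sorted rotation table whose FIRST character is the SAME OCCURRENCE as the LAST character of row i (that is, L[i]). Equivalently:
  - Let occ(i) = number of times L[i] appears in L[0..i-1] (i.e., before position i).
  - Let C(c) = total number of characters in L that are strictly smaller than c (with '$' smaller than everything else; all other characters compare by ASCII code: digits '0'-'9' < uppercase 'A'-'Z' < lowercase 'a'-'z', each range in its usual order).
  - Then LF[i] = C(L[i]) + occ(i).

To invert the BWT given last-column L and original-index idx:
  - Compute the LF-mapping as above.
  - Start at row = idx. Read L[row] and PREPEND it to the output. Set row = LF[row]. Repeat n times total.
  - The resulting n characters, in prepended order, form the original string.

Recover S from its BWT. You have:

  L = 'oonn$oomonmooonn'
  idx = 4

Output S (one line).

LF mapping: 8 9 3 4 0 10 11 1 12 5 2 13 14 15 6 7
Walk LF starting at row 4, prepending L[row]:
  step 1: row=4, L[4]='$', prepend. Next row=LF[4]=0
  step 2: row=0, L[0]='o', prepend. Next row=LF[0]=8
  step 3: row=8, L[8]='o', prepend. Next row=LF[8]=12
  step 4: row=12, L[12]='o', prepend. Next row=LF[12]=14
  step 5: row=14, L[14]='n', prepend. Next row=LF[14]=6
  step 6: row=6, L[6]='o', prepend. Next row=LF[6]=11
  step 7: row=11, L[11]='o', prepend. Next row=LF[11]=13
  step 8: row=13, L[13]='o', prepend. Next row=LF[13]=15
  step 9: row=15, L[15]='n', prepend. Next row=LF[15]=7
  step 10: row=7, L[7]='m', prepend. Next row=LF[7]=1
  step 11: row=1, L[1]='o', prepend. Next row=LF[1]=9
  step 12: row=9, L[9]='n', prepend. Next row=LF[9]=5
  step 13: row=5, L[5]='o', prepend. Next row=LF[5]=10
  step 14: row=10, L[10]='m', prepend. Next row=LF[10]=2
  step 15: row=2, L[2]='n', prepend. Next row=LF[2]=3
  step 16: row=3, L[3]='n', prepend. Next row=LF[3]=4
Reversed output: nnmonomnooonooo$

Answer: nnmonomnooonooo$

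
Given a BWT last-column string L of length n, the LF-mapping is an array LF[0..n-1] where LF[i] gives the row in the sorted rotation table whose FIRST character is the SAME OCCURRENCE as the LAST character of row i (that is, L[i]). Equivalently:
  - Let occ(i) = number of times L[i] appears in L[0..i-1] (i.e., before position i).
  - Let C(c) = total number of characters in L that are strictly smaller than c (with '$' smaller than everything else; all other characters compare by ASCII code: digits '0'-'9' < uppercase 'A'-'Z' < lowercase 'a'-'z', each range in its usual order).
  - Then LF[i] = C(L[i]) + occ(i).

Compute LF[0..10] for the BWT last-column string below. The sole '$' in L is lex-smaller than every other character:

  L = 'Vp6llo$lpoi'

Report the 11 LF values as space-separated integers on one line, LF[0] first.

Char counts: '$':1, '6':1, 'V':1, 'i':1, 'l':3, 'o':2, 'p':2
C (first-col start): C('$')=0, C('6')=1, C('V')=2, C('i')=3, C('l')=4, C('o')=7, C('p')=9
L[0]='V': occ=0, LF[0]=C('V')+0=2+0=2
L[1]='p': occ=0, LF[1]=C('p')+0=9+0=9
L[2]='6': occ=0, LF[2]=C('6')+0=1+0=1
L[3]='l': occ=0, LF[3]=C('l')+0=4+0=4
L[4]='l': occ=1, LF[4]=C('l')+1=4+1=5
L[5]='o': occ=0, LF[5]=C('o')+0=7+0=7
L[6]='$': occ=0, LF[6]=C('$')+0=0+0=0
L[7]='l': occ=2, LF[7]=C('l')+2=4+2=6
L[8]='p': occ=1, LF[8]=C('p')+1=9+1=10
L[9]='o': occ=1, LF[9]=C('o')+1=7+1=8
L[10]='i': occ=0, LF[10]=C('i')+0=3+0=3

Answer: 2 9 1 4 5 7 0 6 10 8 3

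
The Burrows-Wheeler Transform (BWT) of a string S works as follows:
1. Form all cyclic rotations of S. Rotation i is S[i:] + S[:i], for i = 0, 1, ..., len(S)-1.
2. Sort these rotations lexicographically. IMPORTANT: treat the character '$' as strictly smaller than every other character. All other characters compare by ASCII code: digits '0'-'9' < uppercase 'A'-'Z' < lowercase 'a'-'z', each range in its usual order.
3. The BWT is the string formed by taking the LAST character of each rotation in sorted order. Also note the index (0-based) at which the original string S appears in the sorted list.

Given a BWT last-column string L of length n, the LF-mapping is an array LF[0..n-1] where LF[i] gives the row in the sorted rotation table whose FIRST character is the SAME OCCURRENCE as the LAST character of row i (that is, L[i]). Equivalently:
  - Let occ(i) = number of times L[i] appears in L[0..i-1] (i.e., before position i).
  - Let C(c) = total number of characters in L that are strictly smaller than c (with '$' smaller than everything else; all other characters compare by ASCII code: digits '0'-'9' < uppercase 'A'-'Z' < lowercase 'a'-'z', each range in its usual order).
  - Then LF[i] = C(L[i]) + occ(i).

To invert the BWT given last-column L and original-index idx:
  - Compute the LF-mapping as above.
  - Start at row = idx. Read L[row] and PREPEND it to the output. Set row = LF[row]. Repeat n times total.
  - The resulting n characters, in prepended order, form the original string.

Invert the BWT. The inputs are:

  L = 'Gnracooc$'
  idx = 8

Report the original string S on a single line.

Answer: raccoonG$

Derivation:
LF mapping: 1 5 8 2 3 6 7 4 0
Walk LF starting at row 8, prepending L[row]:
  step 1: row=8, L[8]='$', prepend. Next row=LF[8]=0
  step 2: row=0, L[0]='G', prepend. Next row=LF[0]=1
  step 3: row=1, L[1]='n', prepend. Next row=LF[1]=5
  step 4: row=5, L[5]='o', prepend. Next row=LF[5]=6
  step 5: row=6, L[6]='o', prepend. Next row=LF[6]=7
  step 6: row=7, L[7]='c', prepend. Next row=LF[7]=4
  step 7: row=4, L[4]='c', prepend. Next row=LF[4]=3
  step 8: row=3, L[3]='a', prepend. Next row=LF[3]=2
  step 9: row=2, L[2]='r', prepend. Next row=LF[2]=8
Reversed output: raccoonG$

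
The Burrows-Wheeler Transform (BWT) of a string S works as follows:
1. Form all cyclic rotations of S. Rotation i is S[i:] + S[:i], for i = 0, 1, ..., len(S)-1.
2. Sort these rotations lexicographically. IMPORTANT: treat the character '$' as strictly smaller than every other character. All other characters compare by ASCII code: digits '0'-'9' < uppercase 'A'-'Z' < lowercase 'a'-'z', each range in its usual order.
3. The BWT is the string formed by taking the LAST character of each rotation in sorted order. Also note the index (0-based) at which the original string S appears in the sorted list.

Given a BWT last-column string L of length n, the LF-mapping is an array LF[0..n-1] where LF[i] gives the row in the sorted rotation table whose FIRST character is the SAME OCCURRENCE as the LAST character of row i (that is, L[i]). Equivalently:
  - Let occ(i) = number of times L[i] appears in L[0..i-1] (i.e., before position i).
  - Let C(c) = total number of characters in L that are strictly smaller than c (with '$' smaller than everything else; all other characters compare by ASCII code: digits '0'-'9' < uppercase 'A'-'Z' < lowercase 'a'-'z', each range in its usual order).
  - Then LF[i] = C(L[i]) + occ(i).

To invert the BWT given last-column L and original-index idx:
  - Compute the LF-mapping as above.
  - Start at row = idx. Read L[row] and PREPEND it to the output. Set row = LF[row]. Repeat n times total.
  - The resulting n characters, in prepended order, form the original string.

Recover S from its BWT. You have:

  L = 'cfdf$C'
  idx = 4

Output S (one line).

Answer: fCfdc$

Derivation:
LF mapping: 2 4 3 5 0 1
Walk LF starting at row 4, prepending L[row]:
  step 1: row=4, L[4]='$', prepend. Next row=LF[4]=0
  step 2: row=0, L[0]='c', prepend. Next row=LF[0]=2
  step 3: row=2, L[2]='d', prepend. Next row=LF[2]=3
  step 4: row=3, L[3]='f', prepend. Next row=LF[3]=5
  step 5: row=5, L[5]='C', prepend. Next row=LF[5]=1
  step 6: row=1, L[1]='f', prepend. Next row=LF[1]=4
Reversed output: fCfdc$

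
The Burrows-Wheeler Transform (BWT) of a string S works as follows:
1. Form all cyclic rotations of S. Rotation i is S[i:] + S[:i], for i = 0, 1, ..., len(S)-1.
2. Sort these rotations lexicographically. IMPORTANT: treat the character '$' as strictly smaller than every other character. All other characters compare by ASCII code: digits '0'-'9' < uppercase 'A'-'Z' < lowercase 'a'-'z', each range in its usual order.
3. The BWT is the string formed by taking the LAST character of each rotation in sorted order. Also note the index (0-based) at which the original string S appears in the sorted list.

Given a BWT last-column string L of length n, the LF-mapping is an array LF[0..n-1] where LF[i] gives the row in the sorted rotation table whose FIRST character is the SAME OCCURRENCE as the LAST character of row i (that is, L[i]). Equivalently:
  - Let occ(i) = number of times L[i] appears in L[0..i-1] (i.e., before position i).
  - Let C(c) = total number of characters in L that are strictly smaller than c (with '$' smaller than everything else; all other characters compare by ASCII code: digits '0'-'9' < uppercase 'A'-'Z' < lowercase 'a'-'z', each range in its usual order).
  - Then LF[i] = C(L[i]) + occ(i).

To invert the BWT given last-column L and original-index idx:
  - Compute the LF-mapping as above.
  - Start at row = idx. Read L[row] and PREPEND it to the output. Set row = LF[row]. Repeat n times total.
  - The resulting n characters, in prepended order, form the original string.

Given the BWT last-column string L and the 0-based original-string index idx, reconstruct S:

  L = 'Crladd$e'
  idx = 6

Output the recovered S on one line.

Answer: ladderC$

Derivation:
LF mapping: 1 7 6 2 3 4 0 5
Walk LF starting at row 6, prepending L[row]:
  step 1: row=6, L[6]='$', prepend. Next row=LF[6]=0
  step 2: row=0, L[0]='C', prepend. Next row=LF[0]=1
  step 3: row=1, L[1]='r', prepend. Next row=LF[1]=7
  step 4: row=7, L[7]='e', prepend. Next row=LF[7]=5
  step 5: row=5, L[5]='d', prepend. Next row=LF[5]=4
  step 6: row=4, L[4]='d', prepend. Next row=LF[4]=3
  step 7: row=3, L[3]='a', prepend. Next row=LF[3]=2
  step 8: row=2, L[2]='l', prepend. Next row=LF[2]=6
Reversed output: ladderC$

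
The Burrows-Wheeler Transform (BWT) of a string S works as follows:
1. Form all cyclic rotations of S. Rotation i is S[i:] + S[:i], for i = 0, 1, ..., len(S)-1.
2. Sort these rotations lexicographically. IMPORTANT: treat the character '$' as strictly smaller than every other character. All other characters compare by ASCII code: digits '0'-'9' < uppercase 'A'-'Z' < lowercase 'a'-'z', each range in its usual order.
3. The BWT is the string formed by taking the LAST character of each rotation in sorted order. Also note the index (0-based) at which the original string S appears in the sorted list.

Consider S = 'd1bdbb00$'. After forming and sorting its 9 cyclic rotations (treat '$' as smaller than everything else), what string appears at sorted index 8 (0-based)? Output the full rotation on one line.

Answer: dbb00$d1b

Derivation:
All 9 rotations (rotation i = S[i:]+S[:i]):
  rot[0] = d1bdbb00$
  rot[1] = 1bdbb00$d
  rot[2] = bdbb00$d1
  rot[3] = dbb00$d1b
  rot[4] = bb00$d1bd
  rot[5] = b00$d1bdb
  rot[6] = 00$d1bdbb
  rot[7] = 0$d1bdbb0
  rot[8] = $d1bdbb00
Sorted (with $ < everything):
  sorted[0] = $d1bdbb00
  sorted[1] = 0$d1bdbb0
  sorted[2] = 00$d1bdbb
  sorted[3] = 1bdbb00$d
  sorted[4] = b00$d1bdb
  sorted[5] = bb00$d1bd
  sorted[6] = bdbb00$d1
  sorted[7] = d1bdbb00$
  sorted[8] = dbb00$d1b
sorted[8] = dbb00$d1b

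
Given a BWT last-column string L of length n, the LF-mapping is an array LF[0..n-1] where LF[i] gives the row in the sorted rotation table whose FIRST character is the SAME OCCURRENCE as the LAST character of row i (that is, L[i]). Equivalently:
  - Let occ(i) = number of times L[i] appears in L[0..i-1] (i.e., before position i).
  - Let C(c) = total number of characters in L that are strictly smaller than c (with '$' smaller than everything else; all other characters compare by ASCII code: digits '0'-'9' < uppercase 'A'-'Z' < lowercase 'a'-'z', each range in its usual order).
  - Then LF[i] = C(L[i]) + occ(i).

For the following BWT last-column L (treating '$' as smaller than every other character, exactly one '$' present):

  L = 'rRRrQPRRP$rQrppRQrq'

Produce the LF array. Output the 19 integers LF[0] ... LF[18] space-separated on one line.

Answer: 14 6 7 15 3 1 8 9 2 0 16 4 17 11 12 10 5 18 13

Derivation:
Char counts: '$':1, 'P':2, 'Q':3, 'R':5, 'p':2, 'q':1, 'r':5
C (first-col start): C('$')=0, C('P')=1, C('Q')=3, C('R')=6, C('p')=11, C('q')=13, C('r')=14
L[0]='r': occ=0, LF[0]=C('r')+0=14+0=14
L[1]='R': occ=0, LF[1]=C('R')+0=6+0=6
L[2]='R': occ=1, LF[2]=C('R')+1=6+1=7
L[3]='r': occ=1, LF[3]=C('r')+1=14+1=15
L[4]='Q': occ=0, LF[4]=C('Q')+0=3+0=3
L[5]='P': occ=0, LF[5]=C('P')+0=1+0=1
L[6]='R': occ=2, LF[6]=C('R')+2=6+2=8
L[7]='R': occ=3, LF[7]=C('R')+3=6+3=9
L[8]='P': occ=1, LF[8]=C('P')+1=1+1=2
L[9]='$': occ=0, LF[9]=C('$')+0=0+0=0
L[10]='r': occ=2, LF[10]=C('r')+2=14+2=16
L[11]='Q': occ=1, LF[11]=C('Q')+1=3+1=4
L[12]='r': occ=3, LF[12]=C('r')+3=14+3=17
L[13]='p': occ=0, LF[13]=C('p')+0=11+0=11
L[14]='p': occ=1, LF[14]=C('p')+1=11+1=12
L[15]='R': occ=4, LF[15]=C('R')+4=6+4=10
L[16]='Q': occ=2, LF[16]=C('Q')+2=3+2=5
L[17]='r': occ=4, LF[17]=C('r')+4=14+4=18
L[18]='q': occ=0, LF[18]=C('q')+0=13+0=13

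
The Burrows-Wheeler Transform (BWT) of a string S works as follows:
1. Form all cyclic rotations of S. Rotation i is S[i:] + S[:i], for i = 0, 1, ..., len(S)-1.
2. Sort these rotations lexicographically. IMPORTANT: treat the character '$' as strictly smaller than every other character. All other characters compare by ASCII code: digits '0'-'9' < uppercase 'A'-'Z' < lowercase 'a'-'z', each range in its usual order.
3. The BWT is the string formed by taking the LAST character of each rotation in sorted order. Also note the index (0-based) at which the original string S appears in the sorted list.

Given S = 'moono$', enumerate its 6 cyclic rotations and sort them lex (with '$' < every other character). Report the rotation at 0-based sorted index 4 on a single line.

Answer: ono$mo

Derivation:
All 6 rotations (rotation i = S[i:]+S[:i]):
  rot[0] = moono$
  rot[1] = oono$m
  rot[2] = ono$mo
  rot[3] = no$moo
  rot[4] = o$moon
  rot[5] = $moono
Sorted (with $ < everything):
  sorted[0] = $moono
  sorted[1] = moono$
  sorted[2] = no$moo
  sorted[3] = o$moon
  sorted[4] = ono$mo
  sorted[5] = oono$m
sorted[4] = ono$mo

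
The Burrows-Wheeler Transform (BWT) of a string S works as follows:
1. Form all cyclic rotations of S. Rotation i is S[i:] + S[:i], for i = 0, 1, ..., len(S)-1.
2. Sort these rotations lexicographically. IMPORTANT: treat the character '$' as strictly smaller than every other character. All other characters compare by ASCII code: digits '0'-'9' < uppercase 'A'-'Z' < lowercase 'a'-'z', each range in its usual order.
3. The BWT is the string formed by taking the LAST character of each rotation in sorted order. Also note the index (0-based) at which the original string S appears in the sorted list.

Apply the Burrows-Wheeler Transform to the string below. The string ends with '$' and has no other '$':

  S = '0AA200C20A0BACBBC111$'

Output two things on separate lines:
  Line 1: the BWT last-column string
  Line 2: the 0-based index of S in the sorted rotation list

All 21 rotations (rotation i = S[i:]+S[:i]):
  rot[0] = 0AA200C20A0BACBBC111$
  rot[1] = AA200C20A0BACBBC111$0
  rot[2] = A200C20A0BACBBC111$0A
  rot[3] = 200C20A0BACBBC111$0AA
  rot[4] = 00C20A0BACBBC111$0AA2
  rot[5] = 0C20A0BACBBC111$0AA20
  rot[6] = C20A0BACBBC111$0AA200
  rot[7] = 20A0BACBBC111$0AA200C
  rot[8] = 0A0BACBBC111$0AA200C2
  rot[9] = A0BACBBC111$0AA200C20
  rot[10] = 0BACBBC111$0AA200C20A
  rot[11] = BACBBC111$0AA200C20A0
  rot[12] = ACBBC111$0AA200C20A0B
  rot[13] = CBBC111$0AA200C20A0BA
  rot[14] = BBC111$0AA200C20A0BAC
  rot[15] = BC111$0AA200C20A0BACB
  rot[16] = C111$0AA200C20A0BACBB
  rot[17] = 111$0AA200C20A0BACBBC
  rot[18] = 11$0AA200C20A0BACBBC1
  rot[19] = 1$0AA200C20A0BACBBC11
  rot[20] = $0AA200C20A0BACBBC111
Sorted (with $ < everything):
  sorted[0] = $0AA200C20A0BACBBC111  (last char: '1')
  sorted[1] = 00C20A0BACBBC111$0AA2  (last char: '2')
  sorted[2] = 0A0BACBBC111$0AA200C2  (last char: '2')
  sorted[3] = 0AA200C20A0BACBBC111$  (last char: '$')
  sorted[4] = 0BACBBC111$0AA200C20A  (last char: 'A')
  sorted[5] = 0C20A0BACBBC111$0AA20  (last char: '0')
  sorted[6] = 1$0AA200C20A0BACBBC11  (last char: '1')
  sorted[7] = 11$0AA200C20A0BACBBC1  (last char: '1')
  sorted[8] = 111$0AA200C20A0BACBBC  (last char: 'C')
  sorted[9] = 200C20A0BACBBC111$0AA  (last char: 'A')
  sorted[10] = 20A0BACBBC111$0AA200C  (last char: 'C')
  sorted[11] = A0BACBBC111$0AA200C20  (last char: '0')
  sorted[12] = A200C20A0BACBBC111$0A  (last char: 'A')
  sorted[13] = AA200C20A0BACBBC111$0  (last char: '0')
  sorted[14] = ACBBC111$0AA200C20A0B  (last char: 'B')
  sorted[15] = BACBBC111$0AA200C20A0  (last char: '0')
  sorted[16] = BBC111$0AA200C20A0BAC  (last char: 'C')
  sorted[17] = BC111$0AA200C20A0BACB  (last char: 'B')
  sorted[18] = C111$0AA200C20A0BACBB  (last char: 'B')
  sorted[19] = C20A0BACBBC111$0AA200  (last char: '0')
  sorted[20] = CBBC111$0AA200C20A0BA  (last char: 'A')
Last column: 122$A011CAC0A0B0CBB0A
Original string S is at sorted index 3

Answer: 122$A011CAC0A0B0CBB0A
3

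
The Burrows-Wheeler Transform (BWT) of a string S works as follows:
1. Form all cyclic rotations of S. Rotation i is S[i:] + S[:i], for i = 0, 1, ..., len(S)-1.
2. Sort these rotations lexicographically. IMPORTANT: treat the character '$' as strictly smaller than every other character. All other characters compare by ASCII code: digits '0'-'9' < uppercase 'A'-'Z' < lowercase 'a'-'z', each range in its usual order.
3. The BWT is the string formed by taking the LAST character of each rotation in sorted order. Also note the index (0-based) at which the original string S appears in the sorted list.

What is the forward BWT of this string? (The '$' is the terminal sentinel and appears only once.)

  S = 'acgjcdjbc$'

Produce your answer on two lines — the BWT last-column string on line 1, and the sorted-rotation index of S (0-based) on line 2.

All 10 rotations (rotation i = S[i:]+S[:i]):
  rot[0] = acgjcdjbc$
  rot[1] = cgjcdjbc$a
  rot[2] = gjcdjbc$ac
  rot[3] = jcdjbc$acg
  rot[4] = cdjbc$acgj
  rot[5] = djbc$acgjc
  rot[6] = jbc$acgjcd
  rot[7] = bc$acgjcdj
  rot[8] = c$acgjcdjb
  rot[9] = $acgjcdjbc
Sorted (with $ < everything):
  sorted[0] = $acgjcdjbc  (last char: 'c')
  sorted[1] = acgjcdjbc$  (last char: '$')
  sorted[2] = bc$acgjcdj  (last char: 'j')
  sorted[3] = c$acgjcdjb  (last char: 'b')
  sorted[4] = cdjbc$acgj  (last char: 'j')
  sorted[5] = cgjcdjbc$a  (last char: 'a')
  sorted[6] = djbc$acgjc  (last char: 'c')
  sorted[7] = gjcdjbc$ac  (last char: 'c')
  sorted[8] = jbc$acgjcd  (last char: 'd')
  sorted[9] = jcdjbc$acg  (last char: 'g')
Last column: c$jbjaccdg
Original string S is at sorted index 1

Answer: c$jbjaccdg
1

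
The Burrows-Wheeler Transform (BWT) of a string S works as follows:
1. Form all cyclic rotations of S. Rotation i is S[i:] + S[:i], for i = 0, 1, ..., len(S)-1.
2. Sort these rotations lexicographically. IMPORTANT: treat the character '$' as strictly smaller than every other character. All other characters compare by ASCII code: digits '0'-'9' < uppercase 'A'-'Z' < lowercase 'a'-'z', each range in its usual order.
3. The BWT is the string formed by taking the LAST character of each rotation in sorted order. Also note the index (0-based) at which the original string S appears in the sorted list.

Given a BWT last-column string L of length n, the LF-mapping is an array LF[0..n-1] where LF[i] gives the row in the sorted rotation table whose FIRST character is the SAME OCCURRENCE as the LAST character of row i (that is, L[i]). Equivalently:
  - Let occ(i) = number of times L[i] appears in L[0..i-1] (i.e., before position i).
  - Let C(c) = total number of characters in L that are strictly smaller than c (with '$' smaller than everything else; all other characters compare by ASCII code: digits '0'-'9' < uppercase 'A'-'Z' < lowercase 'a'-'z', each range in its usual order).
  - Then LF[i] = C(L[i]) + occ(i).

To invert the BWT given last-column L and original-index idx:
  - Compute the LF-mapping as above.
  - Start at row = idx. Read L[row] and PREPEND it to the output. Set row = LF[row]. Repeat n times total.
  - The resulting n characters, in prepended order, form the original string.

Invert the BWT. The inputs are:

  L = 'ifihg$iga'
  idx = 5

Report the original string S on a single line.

LF mapping: 6 2 7 5 3 0 8 4 1
Walk LF starting at row 5, prepending L[row]:
  step 1: row=5, L[5]='$', prepend. Next row=LF[5]=0
  step 2: row=0, L[0]='i', prepend. Next row=LF[0]=6
  step 3: row=6, L[6]='i', prepend. Next row=LF[6]=8
  step 4: row=8, L[8]='a', prepend. Next row=LF[8]=1
  step 5: row=1, L[1]='f', prepend. Next row=LF[1]=2
  step 6: row=2, L[2]='i', prepend. Next row=LF[2]=7
  step 7: row=7, L[7]='g', prepend. Next row=LF[7]=4
  step 8: row=4, L[4]='g', prepend. Next row=LF[4]=3
  step 9: row=3, L[3]='h', prepend. Next row=LF[3]=5
Reversed output: hggifaii$

Answer: hggifaii$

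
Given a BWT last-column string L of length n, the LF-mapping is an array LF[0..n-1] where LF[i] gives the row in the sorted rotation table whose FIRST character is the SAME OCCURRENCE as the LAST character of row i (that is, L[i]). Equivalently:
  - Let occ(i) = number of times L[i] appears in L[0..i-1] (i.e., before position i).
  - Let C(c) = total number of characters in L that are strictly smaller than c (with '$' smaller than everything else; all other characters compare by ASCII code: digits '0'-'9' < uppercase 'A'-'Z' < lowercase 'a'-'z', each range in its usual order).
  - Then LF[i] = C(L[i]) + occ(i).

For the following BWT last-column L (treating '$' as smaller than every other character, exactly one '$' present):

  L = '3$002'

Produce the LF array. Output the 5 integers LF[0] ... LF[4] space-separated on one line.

Char counts: '$':1, '0':2, '2':1, '3':1
C (first-col start): C('$')=0, C('0')=1, C('2')=3, C('3')=4
L[0]='3': occ=0, LF[0]=C('3')+0=4+0=4
L[1]='$': occ=0, LF[1]=C('$')+0=0+0=0
L[2]='0': occ=0, LF[2]=C('0')+0=1+0=1
L[3]='0': occ=1, LF[3]=C('0')+1=1+1=2
L[4]='2': occ=0, LF[4]=C('2')+0=3+0=3

Answer: 4 0 1 2 3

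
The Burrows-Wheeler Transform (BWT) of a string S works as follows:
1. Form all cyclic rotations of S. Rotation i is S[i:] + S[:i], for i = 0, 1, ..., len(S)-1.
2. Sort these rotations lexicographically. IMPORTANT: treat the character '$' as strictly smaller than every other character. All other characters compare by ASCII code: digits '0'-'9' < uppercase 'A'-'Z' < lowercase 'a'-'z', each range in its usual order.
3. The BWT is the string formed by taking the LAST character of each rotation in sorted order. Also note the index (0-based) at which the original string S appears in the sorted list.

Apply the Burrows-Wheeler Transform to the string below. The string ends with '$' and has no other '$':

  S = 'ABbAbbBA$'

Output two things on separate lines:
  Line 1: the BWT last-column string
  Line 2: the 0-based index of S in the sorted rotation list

All 9 rotations (rotation i = S[i:]+S[:i]):
  rot[0] = ABbAbbBA$
  rot[1] = BbAbbBA$A
  rot[2] = bAbbBA$AB
  rot[3] = AbbBA$ABb
  rot[4] = bbBA$ABbA
  rot[5] = bBA$ABbAb
  rot[6] = BA$ABbAbb
  rot[7] = A$ABbAbbB
  rot[8] = $ABbAbbBA
Sorted (with $ < everything):
  sorted[0] = $ABbAbbBA  (last char: 'A')
  sorted[1] = A$ABbAbbB  (last char: 'B')
  sorted[2] = ABbAbbBA$  (last char: '$')
  sorted[3] = AbbBA$ABb  (last char: 'b')
  sorted[4] = BA$ABbAbb  (last char: 'b')
  sorted[5] = BbAbbBA$A  (last char: 'A')
  sorted[6] = bAbbBA$AB  (last char: 'B')
  sorted[7] = bBA$ABbAb  (last char: 'b')
  sorted[8] = bbBA$ABbA  (last char: 'A')
Last column: AB$bbABbA
Original string S is at sorted index 2

Answer: AB$bbABbA
2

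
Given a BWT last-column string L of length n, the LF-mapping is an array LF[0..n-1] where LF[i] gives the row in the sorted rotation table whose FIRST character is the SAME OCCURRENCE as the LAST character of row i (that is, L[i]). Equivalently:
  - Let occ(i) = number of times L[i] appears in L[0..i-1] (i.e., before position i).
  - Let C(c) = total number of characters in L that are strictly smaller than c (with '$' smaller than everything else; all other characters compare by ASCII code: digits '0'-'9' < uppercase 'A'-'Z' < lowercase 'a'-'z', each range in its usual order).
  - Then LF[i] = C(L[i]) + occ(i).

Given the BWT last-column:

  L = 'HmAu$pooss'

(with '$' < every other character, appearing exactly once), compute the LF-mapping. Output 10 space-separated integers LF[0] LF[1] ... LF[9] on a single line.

Char counts: '$':1, 'A':1, 'H':1, 'm':1, 'o':2, 'p':1, 's':2, 'u':1
C (first-col start): C('$')=0, C('A')=1, C('H')=2, C('m')=3, C('o')=4, C('p')=6, C('s')=7, C('u')=9
L[0]='H': occ=0, LF[0]=C('H')+0=2+0=2
L[1]='m': occ=0, LF[1]=C('m')+0=3+0=3
L[2]='A': occ=0, LF[2]=C('A')+0=1+0=1
L[3]='u': occ=0, LF[3]=C('u')+0=9+0=9
L[4]='$': occ=0, LF[4]=C('$')+0=0+0=0
L[5]='p': occ=0, LF[5]=C('p')+0=6+0=6
L[6]='o': occ=0, LF[6]=C('o')+0=4+0=4
L[7]='o': occ=1, LF[7]=C('o')+1=4+1=5
L[8]='s': occ=0, LF[8]=C('s')+0=7+0=7
L[9]='s': occ=1, LF[9]=C('s')+1=7+1=8

Answer: 2 3 1 9 0 6 4 5 7 8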